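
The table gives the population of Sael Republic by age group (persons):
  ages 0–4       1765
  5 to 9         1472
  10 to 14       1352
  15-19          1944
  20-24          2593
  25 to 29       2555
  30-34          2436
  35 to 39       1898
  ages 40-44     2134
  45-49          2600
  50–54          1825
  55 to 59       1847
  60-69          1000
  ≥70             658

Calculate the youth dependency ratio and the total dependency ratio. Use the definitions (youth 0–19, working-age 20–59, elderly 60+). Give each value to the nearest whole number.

0–19: 1765 + 1472 + 1352 + 1944 = 6533
20–59: 2593 + 2555 + 2436 + 1898 + 2134 + 2600 + 1825 + 1847 = 17888
60+: 1000 + 658 = 1658
Youth dependency ratio = 6533 / 17888 × 100 = 37
Total dependency ratio = (6533 + 1658) / 17888 × 100 = 8191 / 17888 × 100 = 46

Youth dependency ratio: 37
Total dependency ratio: 46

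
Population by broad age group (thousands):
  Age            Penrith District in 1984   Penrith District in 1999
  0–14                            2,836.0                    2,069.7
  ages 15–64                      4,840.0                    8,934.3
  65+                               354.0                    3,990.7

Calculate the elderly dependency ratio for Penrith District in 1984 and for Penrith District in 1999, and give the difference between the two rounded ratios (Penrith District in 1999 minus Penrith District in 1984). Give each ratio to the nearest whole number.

Penrith District in 1984: 354.0 / 4,840.0 × 100 = 7
Penrith District in 1999: 3,990.7 / 8,934.3 × 100 = 45

Penrith District in 1984: 7
Penrith District in 1999: 45
Difference: +38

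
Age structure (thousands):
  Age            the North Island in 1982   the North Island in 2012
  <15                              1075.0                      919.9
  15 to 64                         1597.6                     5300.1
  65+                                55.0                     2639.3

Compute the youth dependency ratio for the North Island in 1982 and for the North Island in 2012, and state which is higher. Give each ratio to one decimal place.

the North Island in 1982: 1075.0 / 1597.6 × 100 = 67.3
the North Island in 2012: 919.9 / 5300.1 × 100 = 17.4

the North Island in 1982: 67.3
the North Island in 2012: 17.4
Higher: the North Island in 1982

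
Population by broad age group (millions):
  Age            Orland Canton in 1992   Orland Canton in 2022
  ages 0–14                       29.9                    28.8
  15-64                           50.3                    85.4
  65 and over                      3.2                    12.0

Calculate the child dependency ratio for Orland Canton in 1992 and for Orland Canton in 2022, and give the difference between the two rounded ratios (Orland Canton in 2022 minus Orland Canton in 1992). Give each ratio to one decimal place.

Orland Canton in 1992: 59.4
Orland Canton in 2022: 33.7
Difference: -25.7

Orland Canton in 1992: 29.9 / 50.3 × 100 = 59.4
Orland Canton in 2022: 28.8 / 85.4 × 100 = 33.7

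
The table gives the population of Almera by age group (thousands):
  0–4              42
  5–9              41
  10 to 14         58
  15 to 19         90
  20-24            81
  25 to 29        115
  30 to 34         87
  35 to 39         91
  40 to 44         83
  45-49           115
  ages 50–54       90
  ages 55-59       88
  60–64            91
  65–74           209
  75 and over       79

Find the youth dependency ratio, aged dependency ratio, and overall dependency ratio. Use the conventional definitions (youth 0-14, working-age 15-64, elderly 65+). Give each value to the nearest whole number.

0–14: 42 + 41 + 58 = 141
15–64: 90 + 81 + 115 + 87 + 91 + 83 + 115 + 90 + 88 + 91 = 931
65+: 209 + 79 = 288
Youth dependency ratio = 141 / 931 × 100 = 15
Old-age dependency ratio = 288 / 931 × 100 = 31
Total dependency ratio = (141 + 288) / 931 × 100 = 429 / 931 × 100 = 46

Youth dependency ratio: 15
Old-age dependency ratio: 31
Total dependency ratio: 46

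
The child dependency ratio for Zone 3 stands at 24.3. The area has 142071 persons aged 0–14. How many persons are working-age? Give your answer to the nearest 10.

Working-age: 584650

Youth dependency ratio = youth / working-age × 100
24.3 = 142071 / W × 100
⇒ 584650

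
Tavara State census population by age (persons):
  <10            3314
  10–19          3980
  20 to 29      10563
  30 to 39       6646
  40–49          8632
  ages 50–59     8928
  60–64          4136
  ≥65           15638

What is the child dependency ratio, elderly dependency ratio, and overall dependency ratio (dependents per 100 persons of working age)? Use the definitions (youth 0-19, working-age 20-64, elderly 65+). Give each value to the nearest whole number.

Youth dependency ratio: 19
Old-age dependency ratio: 40
Total dependency ratio: 59

0–19: 3314 + 3980 = 7294
20–64: 10563 + 6646 + 8632 + 8928 + 4136 = 38905
65+: 15638
Youth dependency ratio = 7294 / 38905 × 100 = 19
Old-age dependency ratio = 15638 / 38905 × 100 = 40
Total dependency ratio = (7294 + 15638) / 38905 × 100 = 22932 / 38905 × 100 = 59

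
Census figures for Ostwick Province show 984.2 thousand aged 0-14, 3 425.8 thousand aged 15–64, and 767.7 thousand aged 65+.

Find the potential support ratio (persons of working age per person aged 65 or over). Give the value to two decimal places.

Potential support ratio = 3 425.8 / 767.7 = 4.46

Potential support ratio: 4.46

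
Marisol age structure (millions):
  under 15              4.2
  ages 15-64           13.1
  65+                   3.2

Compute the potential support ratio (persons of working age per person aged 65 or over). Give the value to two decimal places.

Potential support ratio: 4.09

Potential support ratio = 13.1 / 3.2 = 4.09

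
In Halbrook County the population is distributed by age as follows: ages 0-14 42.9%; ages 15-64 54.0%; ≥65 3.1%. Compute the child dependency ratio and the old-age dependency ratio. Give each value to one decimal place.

Youth dependency ratio = 42.9 / 54.0 × 100 = 79.4
Old-age dependency ratio = 3.1 / 54.0 × 100 = 5.7

Youth dependency ratio: 79.4
Old-age dependency ratio: 5.7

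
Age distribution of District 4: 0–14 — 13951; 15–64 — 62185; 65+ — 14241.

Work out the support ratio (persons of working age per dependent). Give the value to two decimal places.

Support ratio = 62185 / (13951 + 14241) = 62185 / 28192 = 2.21

Support ratio: 2.21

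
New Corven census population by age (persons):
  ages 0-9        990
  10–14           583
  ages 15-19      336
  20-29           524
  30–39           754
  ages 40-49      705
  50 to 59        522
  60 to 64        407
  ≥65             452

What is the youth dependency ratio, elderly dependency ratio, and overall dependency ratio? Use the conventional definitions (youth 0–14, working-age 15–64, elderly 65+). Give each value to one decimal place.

Youth dependency ratio: 48.4
Old-age dependency ratio: 13.9
Total dependency ratio: 62.3

0–14: 990 + 583 = 1,573
15–64: 336 + 524 + 754 + 705 + 522 + 407 = 3,248
65+: 452
Youth dependency ratio = 1,573 / 3,248 × 100 = 48.4
Old-age dependency ratio = 452 / 3,248 × 100 = 13.9
Total dependency ratio = (1,573 + 452) / 3,248 × 100 = 2,025 / 3,248 × 100 = 62.3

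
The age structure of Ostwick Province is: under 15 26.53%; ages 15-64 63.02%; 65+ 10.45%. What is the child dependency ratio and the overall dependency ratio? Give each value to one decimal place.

Youth dependency ratio = 26.53 / 63.02 × 100 = 42.1
Total dependency ratio = (26.53 + 10.45) / 63.02 × 100 = 36.98 / 63.02 × 100 = 58.7

Youth dependency ratio: 42.1
Total dependency ratio: 58.7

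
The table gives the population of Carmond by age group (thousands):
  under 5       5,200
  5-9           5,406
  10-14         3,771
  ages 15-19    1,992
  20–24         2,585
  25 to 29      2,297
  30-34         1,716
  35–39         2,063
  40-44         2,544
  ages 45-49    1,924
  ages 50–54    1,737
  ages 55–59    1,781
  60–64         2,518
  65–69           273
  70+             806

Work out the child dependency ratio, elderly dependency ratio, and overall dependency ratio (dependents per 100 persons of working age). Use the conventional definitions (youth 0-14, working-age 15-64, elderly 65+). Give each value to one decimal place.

Youth dependency ratio: 68.0
Old-age dependency ratio: 5.1
Total dependency ratio: 73.1

0–14: 5,200 + 5,406 + 3,771 = 14,377
15–64: 1,992 + 2,585 + 2,297 + 1,716 + 2,063 + 2,544 + 1,924 + 1,737 + 1,781 + 2,518 = 21,157
65+: 273 + 806 = 1,079
Youth dependency ratio = 14,377 / 21,157 × 100 = 68.0
Old-age dependency ratio = 1,079 / 21,157 × 100 = 5.1
Total dependency ratio = (14,377 + 1,079) / 21,157 × 100 = 15,456 / 21,157 × 100 = 73.1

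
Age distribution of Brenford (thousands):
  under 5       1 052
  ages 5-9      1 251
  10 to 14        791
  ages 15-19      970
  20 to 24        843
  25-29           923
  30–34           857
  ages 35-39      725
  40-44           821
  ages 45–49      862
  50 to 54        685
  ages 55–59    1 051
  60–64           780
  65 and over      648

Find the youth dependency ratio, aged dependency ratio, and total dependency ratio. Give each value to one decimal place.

0–14: 1 052 + 1 251 + 791 = 3 094
15–64: 970 + 843 + 923 + 857 + 725 + 821 + 862 + 685 + 1 051 + 780 = 8 517
65+: 648
Youth dependency ratio = 3 094 / 8 517 × 100 = 36.3
Old-age dependency ratio = 648 / 8 517 × 100 = 7.6
Total dependency ratio = (3 094 + 648) / 8 517 × 100 = 3 742 / 8 517 × 100 = 43.9

Youth dependency ratio: 36.3
Old-age dependency ratio: 7.6
Total dependency ratio: 43.9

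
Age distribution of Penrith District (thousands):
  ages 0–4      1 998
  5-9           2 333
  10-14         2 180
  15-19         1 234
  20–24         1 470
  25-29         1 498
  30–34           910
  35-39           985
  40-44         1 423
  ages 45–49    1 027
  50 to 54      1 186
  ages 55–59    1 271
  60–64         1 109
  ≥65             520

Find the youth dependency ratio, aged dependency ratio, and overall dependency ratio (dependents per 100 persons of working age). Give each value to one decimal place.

Youth dependency ratio: 53.8
Old-age dependency ratio: 4.3
Total dependency ratio: 58.0

0–14: 1 998 + 2 333 + 2 180 = 6 511
15–64: 1 234 + 1 470 + 1 498 + 910 + 985 + 1 423 + 1 027 + 1 186 + 1 271 + 1 109 = 12 113
65+: 520
Youth dependency ratio = 6 511 / 12 113 × 100 = 53.8
Old-age dependency ratio = 520 / 12 113 × 100 = 4.3
Total dependency ratio = (6 511 + 520) / 12 113 × 100 = 7 031 / 12 113 × 100 = 58.0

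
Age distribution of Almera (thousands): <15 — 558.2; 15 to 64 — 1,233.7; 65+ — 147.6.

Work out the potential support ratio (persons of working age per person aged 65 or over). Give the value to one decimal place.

Potential support ratio = 1,233.7 / 147.6 = 8.4

Potential support ratio: 8.4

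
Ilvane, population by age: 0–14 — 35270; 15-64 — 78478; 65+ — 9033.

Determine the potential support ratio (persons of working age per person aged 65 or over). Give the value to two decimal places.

Potential support ratio: 8.69

Potential support ratio = 78478 / 9033 = 8.69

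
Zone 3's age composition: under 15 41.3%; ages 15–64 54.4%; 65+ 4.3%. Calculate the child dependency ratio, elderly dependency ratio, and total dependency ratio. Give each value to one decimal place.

Youth dependency ratio = 41.3 / 54.4 × 100 = 75.9
Old-age dependency ratio = 4.3 / 54.4 × 100 = 7.9
Total dependency ratio = (41.3 + 4.3) / 54.4 × 100 = 45.6 / 54.4 × 100 = 83.8

Youth dependency ratio: 75.9
Old-age dependency ratio: 7.9
Total dependency ratio: 83.8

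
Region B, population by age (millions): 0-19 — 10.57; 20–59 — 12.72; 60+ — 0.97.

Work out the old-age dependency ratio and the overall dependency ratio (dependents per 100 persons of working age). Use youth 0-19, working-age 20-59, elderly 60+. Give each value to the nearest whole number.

Old-age dependency ratio = 0.97 / 12.72 × 100 = 8
Total dependency ratio = (10.57 + 0.97) / 12.72 × 100 = 11.54 / 12.72 × 100 = 91

Old-age dependency ratio: 8
Total dependency ratio: 91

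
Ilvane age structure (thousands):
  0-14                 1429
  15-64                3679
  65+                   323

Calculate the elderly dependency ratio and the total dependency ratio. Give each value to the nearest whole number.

Old-age dependency ratio: 9
Total dependency ratio: 48

Old-age dependency ratio = 323 / 3679 × 100 = 9
Total dependency ratio = (1429 + 323) / 3679 × 100 = 1752 / 3679 × 100 = 48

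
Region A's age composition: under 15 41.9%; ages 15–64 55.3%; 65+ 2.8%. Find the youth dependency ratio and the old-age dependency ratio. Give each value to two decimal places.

Youth dependency ratio = 41.9 / 55.3 × 100 = 75.77
Old-age dependency ratio = 2.8 / 55.3 × 100 = 5.06

Youth dependency ratio: 75.77
Old-age dependency ratio: 5.06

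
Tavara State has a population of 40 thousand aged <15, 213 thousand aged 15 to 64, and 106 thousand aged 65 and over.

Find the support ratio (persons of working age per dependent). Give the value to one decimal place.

Support ratio: 1.5

Support ratio = 213 / (40 + 106) = 213 / 146 = 1.5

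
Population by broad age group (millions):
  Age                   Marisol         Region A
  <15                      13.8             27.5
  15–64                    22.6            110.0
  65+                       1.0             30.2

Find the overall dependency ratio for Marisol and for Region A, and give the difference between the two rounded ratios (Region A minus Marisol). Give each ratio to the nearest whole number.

Marisol: (13.8 + 1.0) / 22.6 × 100 = 14.8 / 22.6 × 100 = 65
Region A: (27.5 + 30.2) / 110.0 × 100 = 57.7 / 110.0 × 100 = 52

Marisol: 65
Region A: 52
Difference: -13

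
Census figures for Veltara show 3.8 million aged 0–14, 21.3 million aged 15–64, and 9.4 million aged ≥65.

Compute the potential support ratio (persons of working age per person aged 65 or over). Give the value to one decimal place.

Potential support ratio = 21.3 / 9.4 = 2.3

Potential support ratio: 2.3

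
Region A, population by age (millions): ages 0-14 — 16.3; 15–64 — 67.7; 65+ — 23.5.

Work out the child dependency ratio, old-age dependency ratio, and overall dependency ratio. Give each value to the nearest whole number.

Youth dependency ratio: 24
Old-age dependency ratio: 35
Total dependency ratio: 59

Youth dependency ratio = 16.3 / 67.7 × 100 = 24
Old-age dependency ratio = 23.5 / 67.7 × 100 = 35
Total dependency ratio = (16.3 + 23.5) / 67.7 × 100 = 39.8 / 67.7 × 100 = 59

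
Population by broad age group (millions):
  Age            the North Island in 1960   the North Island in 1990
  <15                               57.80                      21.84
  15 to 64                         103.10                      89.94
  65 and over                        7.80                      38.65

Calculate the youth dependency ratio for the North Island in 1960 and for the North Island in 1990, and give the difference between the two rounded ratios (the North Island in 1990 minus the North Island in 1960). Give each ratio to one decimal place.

the North Island in 1960: 57.80 / 103.10 × 100 = 56.1
the North Island in 1990: 21.84 / 89.94 × 100 = 24.3

the North Island in 1960: 56.1
the North Island in 1990: 24.3
Difference: -31.8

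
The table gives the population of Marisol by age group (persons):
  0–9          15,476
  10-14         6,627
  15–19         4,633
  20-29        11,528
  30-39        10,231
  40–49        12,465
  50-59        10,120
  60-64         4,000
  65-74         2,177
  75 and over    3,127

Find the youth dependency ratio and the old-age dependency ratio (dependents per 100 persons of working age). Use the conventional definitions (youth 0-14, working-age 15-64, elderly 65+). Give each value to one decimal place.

Youth dependency ratio: 41.7
Old-age dependency ratio: 10.0

0–14: 15,476 + 6,627 = 22,103
15–64: 4,633 + 11,528 + 10,231 + 12,465 + 10,120 + 4,000 = 52,977
65+: 2,177 + 3,127 = 5,304
Youth dependency ratio = 22,103 / 52,977 × 100 = 41.7
Old-age dependency ratio = 5,304 / 52,977 × 100 = 10.0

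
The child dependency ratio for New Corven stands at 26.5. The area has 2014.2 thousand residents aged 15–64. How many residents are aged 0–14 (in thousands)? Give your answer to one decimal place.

Youth dependency ratio = youth / working-age × 100
26.5 = Y / 2014.2 × 100
⇒ 533.8

Aged 0–14: 533.8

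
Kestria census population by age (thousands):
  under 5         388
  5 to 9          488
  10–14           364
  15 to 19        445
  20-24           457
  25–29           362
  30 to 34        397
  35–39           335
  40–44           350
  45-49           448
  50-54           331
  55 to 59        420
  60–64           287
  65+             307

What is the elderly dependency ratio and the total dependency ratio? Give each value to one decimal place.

Old-age dependency ratio: 8.0
Total dependency ratio: 40.4

0–14: 388 + 488 + 364 = 1,240
15–64: 445 + 457 + 362 + 397 + 335 + 350 + 448 + 331 + 420 + 287 = 3,832
65+: 307
Old-age dependency ratio = 307 / 3,832 × 100 = 8.0
Total dependency ratio = (1,240 + 307) / 3,832 × 100 = 1,547 / 3,832 × 100 = 40.4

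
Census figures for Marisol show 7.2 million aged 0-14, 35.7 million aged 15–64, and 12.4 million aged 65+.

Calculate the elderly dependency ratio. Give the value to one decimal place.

Old-age dependency ratio = 12.4 / 35.7 × 100 = 34.7

Old-age dependency ratio: 34.7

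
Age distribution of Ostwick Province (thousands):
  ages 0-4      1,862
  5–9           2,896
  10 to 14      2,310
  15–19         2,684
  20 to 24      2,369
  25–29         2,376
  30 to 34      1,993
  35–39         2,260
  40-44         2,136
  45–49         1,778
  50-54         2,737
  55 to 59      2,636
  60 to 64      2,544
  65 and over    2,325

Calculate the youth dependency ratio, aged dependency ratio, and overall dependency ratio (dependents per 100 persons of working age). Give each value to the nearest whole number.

0–14: 1,862 + 2,896 + 2,310 = 7,068
15–64: 2,684 + 2,369 + 2,376 + 1,993 + 2,260 + 2,136 + 1,778 + 2,737 + 2,636 + 2,544 = 23,513
65+: 2,325
Youth dependency ratio = 7,068 / 23,513 × 100 = 30
Old-age dependency ratio = 2,325 / 23,513 × 100 = 10
Total dependency ratio = (7,068 + 2,325) / 23,513 × 100 = 9,393 / 23,513 × 100 = 40

Youth dependency ratio: 30
Old-age dependency ratio: 10
Total dependency ratio: 40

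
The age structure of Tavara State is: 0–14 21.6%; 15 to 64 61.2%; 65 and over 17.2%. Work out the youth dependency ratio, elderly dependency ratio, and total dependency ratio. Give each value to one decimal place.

Youth dependency ratio: 35.3
Old-age dependency ratio: 28.1
Total dependency ratio: 63.4

Youth dependency ratio = 21.6 / 61.2 × 100 = 35.3
Old-age dependency ratio = 17.2 / 61.2 × 100 = 28.1
Total dependency ratio = (21.6 + 17.2) / 61.2 × 100 = 38.8 / 61.2 × 100 = 63.4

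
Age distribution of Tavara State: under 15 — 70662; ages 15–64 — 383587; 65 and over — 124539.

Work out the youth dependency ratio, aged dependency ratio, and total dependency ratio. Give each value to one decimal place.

Youth dependency ratio: 18.4
Old-age dependency ratio: 32.5
Total dependency ratio: 50.9

Youth dependency ratio = 70662 / 383587 × 100 = 18.4
Old-age dependency ratio = 124539 / 383587 × 100 = 32.5
Total dependency ratio = (70662 + 124539) / 383587 × 100 = 195201 / 383587 × 100 = 50.9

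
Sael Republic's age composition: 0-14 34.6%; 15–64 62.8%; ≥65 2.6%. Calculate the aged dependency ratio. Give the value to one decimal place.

Old-age dependency ratio = 2.6 / 62.8 × 100 = 4.1

Old-age dependency ratio: 4.1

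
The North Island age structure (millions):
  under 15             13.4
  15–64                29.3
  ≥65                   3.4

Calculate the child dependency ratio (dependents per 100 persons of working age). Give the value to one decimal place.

Youth dependency ratio = 13.4 / 29.3 × 100 = 45.7

Youth dependency ratio: 45.7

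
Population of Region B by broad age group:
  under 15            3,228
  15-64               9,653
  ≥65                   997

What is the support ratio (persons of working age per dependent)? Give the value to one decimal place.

Support ratio: 2.3

Support ratio = 9,653 / (3,228 + 997) = 9,653 / 4,225 = 2.3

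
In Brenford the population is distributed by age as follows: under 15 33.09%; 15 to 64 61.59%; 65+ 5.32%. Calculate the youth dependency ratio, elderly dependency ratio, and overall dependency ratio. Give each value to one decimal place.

Youth dependency ratio: 53.7
Old-age dependency ratio: 8.6
Total dependency ratio: 62.4

Youth dependency ratio = 33.09 / 61.59 × 100 = 53.7
Old-age dependency ratio = 5.32 / 61.59 × 100 = 8.6
Total dependency ratio = (33.09 + 5.32) / 61.59 × 100 = 38.41 / 61.59 × 100 = 62.4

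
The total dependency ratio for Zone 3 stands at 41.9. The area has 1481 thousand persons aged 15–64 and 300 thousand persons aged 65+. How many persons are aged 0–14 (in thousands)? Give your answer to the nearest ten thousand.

Aged 0–14: 320

Total dependency ratio = (youth + elderly) / working-age × 100
41.9 = (Y + 300) / 1481 × 100
⇒ 320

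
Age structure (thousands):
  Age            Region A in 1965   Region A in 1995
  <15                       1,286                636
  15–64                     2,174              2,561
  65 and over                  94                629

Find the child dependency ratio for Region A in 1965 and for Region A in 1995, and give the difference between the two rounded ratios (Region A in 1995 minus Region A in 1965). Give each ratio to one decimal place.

Region A in 1965: 59.2
Region A in 1995: 24.8
Difference: -34.4

Region A in 1965: 1,286 / 2,174 × 100 = 59.2
Region A in 1995: 636 / 2,561 × 100 = 24.8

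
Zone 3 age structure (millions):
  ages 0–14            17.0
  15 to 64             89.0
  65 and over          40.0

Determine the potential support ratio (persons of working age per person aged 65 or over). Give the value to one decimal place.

Potential support ratio = 89.0 / 40.0 = 2.2

Potential support ratio: 2.2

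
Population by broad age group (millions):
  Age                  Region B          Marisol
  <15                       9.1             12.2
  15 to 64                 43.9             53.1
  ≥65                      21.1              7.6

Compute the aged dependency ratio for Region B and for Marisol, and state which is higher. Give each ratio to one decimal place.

Region B: 48.1
Marisol: 14.3
Higher: Region B

Region B: 21.1 / 43.9 × 100 = 48.1
Marisol: 7.6 / 53.1 × 100 = 14.3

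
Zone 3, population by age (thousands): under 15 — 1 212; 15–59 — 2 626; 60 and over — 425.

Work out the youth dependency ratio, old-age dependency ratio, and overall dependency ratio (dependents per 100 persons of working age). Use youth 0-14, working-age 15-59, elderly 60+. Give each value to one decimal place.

Youth dependency ratio: 46.2
Old-age dependency ratio: 16.2
Total dependency ratio: 62.3

Youth dependency ratio = 1 212 / 2 626 × 100 = 46.2
Old-age dependency ratio = 425 / 2 626 × 100 = 16.2
Total dependency ratio = (1 212 + 425) / 2 626 × 100 = 1 637 / 2 626 × 100 = 62.3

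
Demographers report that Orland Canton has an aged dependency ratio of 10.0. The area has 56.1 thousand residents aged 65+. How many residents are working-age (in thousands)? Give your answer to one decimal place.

Working-age: 561.0

Old-age dependency ratio = elderly / working-age × 100
10.0 = 56.1 / W × 100
⇒ 561.0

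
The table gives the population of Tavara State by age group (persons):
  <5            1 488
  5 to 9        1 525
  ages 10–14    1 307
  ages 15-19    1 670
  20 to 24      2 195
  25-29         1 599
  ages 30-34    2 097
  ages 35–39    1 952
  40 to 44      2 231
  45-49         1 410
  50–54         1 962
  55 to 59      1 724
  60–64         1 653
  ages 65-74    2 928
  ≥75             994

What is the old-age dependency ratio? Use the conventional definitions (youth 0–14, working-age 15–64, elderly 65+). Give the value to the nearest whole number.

Old-age dependency ratio: 21

0–14: 1 488 + 1 525 + 1 307 = 4 320
15–64: 1 670 + 2 195 + 1 599 + 2 097 + 1 952 + 2 231 + 1 410 + 1 962 + 1 724 + 1 653 = 18 493
65+: 2 928 + 994 = 3 922
Old-age dependency ratio = 3 922 / 18 493 × 100 = 21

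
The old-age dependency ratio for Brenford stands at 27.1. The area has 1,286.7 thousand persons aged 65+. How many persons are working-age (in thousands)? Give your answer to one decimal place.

Old-age dependency ratio = elderly / working-age × 100
27.1 = 1,286.7 / W × 100
⇒ 4,748.0

Working-age: 4,748.0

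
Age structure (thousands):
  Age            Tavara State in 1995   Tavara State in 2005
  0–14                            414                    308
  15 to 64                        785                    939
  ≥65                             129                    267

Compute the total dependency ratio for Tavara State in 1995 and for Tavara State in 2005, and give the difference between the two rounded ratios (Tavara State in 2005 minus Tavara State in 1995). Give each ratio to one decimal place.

Tavara State in 1995: 69.2
Tavara State in 2005: 61.2
Difference: -8.0

Tavara State in 1995: (414 + 129) / 785 × 100 = 543 / 785 × 100 = 69.2
Tavara State in 2005: (308 + 267) / 939 × 100 = 575 / 939 × 100 = 61.2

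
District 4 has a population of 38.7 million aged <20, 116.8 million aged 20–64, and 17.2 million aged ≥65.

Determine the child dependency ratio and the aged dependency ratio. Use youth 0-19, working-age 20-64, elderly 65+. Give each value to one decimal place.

Youth dependency ratio = 38.7 / 116.8 × 100 = 33.1
Old-age dependency ratio = 17.2 / 116.8 × 100 = 14.7

Youth dependency ratio: 33.1
Old-age dependency ratio: 14.7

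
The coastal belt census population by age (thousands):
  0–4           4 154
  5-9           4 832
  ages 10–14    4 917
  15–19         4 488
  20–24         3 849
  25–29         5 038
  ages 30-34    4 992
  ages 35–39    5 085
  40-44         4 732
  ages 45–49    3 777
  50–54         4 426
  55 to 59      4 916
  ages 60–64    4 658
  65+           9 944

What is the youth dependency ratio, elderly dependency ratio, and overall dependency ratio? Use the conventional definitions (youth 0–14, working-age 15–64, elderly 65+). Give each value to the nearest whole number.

Youth dependency ratio: 30
Old-age dependency ratio: 22
Total dependency ratio: 52

0–14: 4 154 + 4 832 + 4 917 = 13 903
15–64: 4 488 + 3 849 + 5 038 + 4 992 + 5 085 + 4 732 + 3 777 + 4 426 + 4 916 + 4 658 = 45 961
65+: 9 944
Youth dependency ratio = 13 903 / 45 961 × 100 = 30
Old-age dependency ratio = 9 944 / 45 961 × 100 = 22
Total dependency ratio = (13 903 + 9 944) / 45 961 × 100 = 23 847 / 45 961 × 100 = 52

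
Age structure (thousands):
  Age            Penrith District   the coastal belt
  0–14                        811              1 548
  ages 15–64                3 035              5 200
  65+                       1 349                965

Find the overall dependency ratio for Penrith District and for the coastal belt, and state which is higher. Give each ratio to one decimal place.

Penrith District: (811 + 1 349) / 3 035 × 100 = 2 160 / 3 035 × 100 = 71.2
the coastal belt: (1 548 + 965) / 5 200 × 100 = 2 513 / 5 200 × 100 = 48.3

Penrith District: 71.2
the coastal belt: 48.3
Higher: Penrith District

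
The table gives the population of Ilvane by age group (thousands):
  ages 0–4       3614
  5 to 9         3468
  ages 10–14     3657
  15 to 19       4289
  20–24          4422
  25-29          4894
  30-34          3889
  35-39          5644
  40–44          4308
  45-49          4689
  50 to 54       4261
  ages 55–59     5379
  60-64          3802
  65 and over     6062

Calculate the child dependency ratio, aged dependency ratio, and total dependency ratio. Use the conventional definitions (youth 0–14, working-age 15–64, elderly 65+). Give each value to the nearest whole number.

0–14: 3614 + 3468 + 3657 = 10739
15–64: 4289 + 4422 + 4894 + 3889 + 5644 + 4308 + 4689 + 4261 + 5379 + 3802 = 45577
65+: 6062
Youth dependency ratio = 10739 / 45577 × 100 = 24
Old-age dependency ratio = 6062 / 45577 × 100 = 13
Total dependency ratio = (10739 + 6062) / 45577 × 100 = 16801 / 45577 × 100 = 37

Youth dependency ratio: 24
Old-age dependency ratio: 13
Total dependency ratio: 37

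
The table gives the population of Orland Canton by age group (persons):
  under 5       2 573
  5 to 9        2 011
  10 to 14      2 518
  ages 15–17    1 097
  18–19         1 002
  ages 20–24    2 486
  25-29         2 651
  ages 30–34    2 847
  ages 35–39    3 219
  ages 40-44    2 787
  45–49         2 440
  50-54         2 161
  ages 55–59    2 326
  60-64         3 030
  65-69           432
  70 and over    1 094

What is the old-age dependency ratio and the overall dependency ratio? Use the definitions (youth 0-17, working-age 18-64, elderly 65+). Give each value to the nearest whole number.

0–17: 2 573 + 2 011 + 2 518 + 1 097 = 8 199
18–64: 1 002 + 2 486 + 2 651 + 2 847 + 3 219 + 2 787 + 2 440 + 2 161 + 2 326 + 3 030 = 24 949
65+: 432 + 1 094 = 1 526
Old-age dependency ratio = 1 526 / 24 949 × 100 = 6
Total dependency ratio = (8 199 + 1 526) / 24 949 × 100 = 9 725 / 24 949 × 100 = 39

Old-age dependency ratio: 6
Total dependency ratio: 39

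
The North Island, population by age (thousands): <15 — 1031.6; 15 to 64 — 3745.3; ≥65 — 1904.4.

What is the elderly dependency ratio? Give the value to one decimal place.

Old-age dependency ratio: 50.8

Old-age dependency ratio = 1904.4 / 3745.3 × 100 = 50.8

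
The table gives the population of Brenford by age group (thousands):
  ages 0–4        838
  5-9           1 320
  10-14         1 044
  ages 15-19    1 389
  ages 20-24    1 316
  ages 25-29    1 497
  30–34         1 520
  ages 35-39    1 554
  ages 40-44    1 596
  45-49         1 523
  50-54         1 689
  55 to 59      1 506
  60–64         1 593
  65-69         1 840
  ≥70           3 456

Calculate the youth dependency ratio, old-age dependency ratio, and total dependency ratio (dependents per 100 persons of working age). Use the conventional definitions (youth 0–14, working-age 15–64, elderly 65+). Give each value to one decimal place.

Youth dependency ratio: 21.1
Old-age dependency ratio: 34.9
Total dependency ratio: 56.0

0–14: 838 + 1 320 + 1 044 = 3 202
15–64: 1 389 + 1 316 + 1 497 + 1 520 + 1 554 + 1 596 + 1 523 + 1 689 + 1 506 + 1 593 = 15 183
65+: 1 840 + 3 456 = 5 296
Youth dependency ratio = 3 202 / 15 183 × 100 = 21.1
Old-age dependency ratio = 5 296 / 15 183 × 100 = 34.9
Total dependency ratio = (3 202 + 5 296) / 15 183 × 100 = 8 498 / 15 183 × 100 = 56.0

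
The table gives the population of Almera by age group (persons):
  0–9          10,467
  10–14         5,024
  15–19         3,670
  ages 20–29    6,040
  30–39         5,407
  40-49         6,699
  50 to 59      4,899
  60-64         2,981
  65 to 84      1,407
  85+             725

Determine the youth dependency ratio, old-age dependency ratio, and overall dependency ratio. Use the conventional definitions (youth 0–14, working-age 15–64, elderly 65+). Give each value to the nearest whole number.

Youth dependency ratio: 52
Old-age dependency ratio: 7
Total dependency ratio: 59

0–14: 10,467 + 5,024 = 15,491
15–64: 3,670 + 6,040 + 5,407 + 6,699 + 4,899 + 2,981 = 29,696
65+: 1,407 + 725 = 2,132
Youth dependency ratio = 15,491 / 29,696 × 100 = 52
Old-age dependency ratio = 2,132 / 29,696 × 100 = 7
Total dependency ratio = (15,491 + 2,132) / 29,696 × 100 = 17,623 / 29,696 × 100 = 59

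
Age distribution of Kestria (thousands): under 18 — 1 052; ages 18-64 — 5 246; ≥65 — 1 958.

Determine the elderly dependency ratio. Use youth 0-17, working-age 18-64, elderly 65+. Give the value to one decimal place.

Old-age dependency ratio = 1 958 / 5 246 × 100 = 37.3

Old-age dependency ratio: 37.3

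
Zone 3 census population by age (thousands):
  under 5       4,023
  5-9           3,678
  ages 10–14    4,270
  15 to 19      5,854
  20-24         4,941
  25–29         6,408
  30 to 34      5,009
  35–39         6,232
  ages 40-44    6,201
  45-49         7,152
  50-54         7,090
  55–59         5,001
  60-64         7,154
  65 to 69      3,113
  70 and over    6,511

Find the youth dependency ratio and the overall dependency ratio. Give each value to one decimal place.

Youth dependency ratio: 19.6
Total dependency ratio: 35.4

0–14: 4,023 + 3,678 + 4,270 = 11,971
15–64: 5,854 + 4,941 + 6,408 + 5,009 + 6,232 + 6,201 + 7,152 + 7,090 + 5,001 + 7,154 = 61,042
65+: 3,113 + 6,511 = 9,624
Youth dependency ratio = 11,971 / 61,042 × 100 = 19.6
Total dependency ratio = (11,971 + 9,624) / 61,042 × 100 = 21,595 / 61,042 × 100 = 35.4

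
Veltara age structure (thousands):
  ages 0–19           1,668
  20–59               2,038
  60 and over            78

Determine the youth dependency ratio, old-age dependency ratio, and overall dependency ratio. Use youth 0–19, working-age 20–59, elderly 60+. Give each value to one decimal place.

Youth dependency ratio = 1,668 / 2,038 × 100 = 81.8
Old-age dependency ratio = 78 / 2,038 × 100 = 3.8
Total dependency ratio = (1,668 + 78) / 2,038 × 100 = 1,746 / 2,038 × 100 = 85.7

Youth dependency ratio: 81.8
Old-age dependency ratio: 3.8
Total dependency ratio: 85.7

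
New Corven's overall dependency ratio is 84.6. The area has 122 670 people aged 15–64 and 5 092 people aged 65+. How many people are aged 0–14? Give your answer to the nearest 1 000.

Aged 0–14: 99 000

Total dependency ratio = (youth + elderly) / working-age × 100
84.6 = (Y + 5 092) / 122 670 × 100
⇒ 99 000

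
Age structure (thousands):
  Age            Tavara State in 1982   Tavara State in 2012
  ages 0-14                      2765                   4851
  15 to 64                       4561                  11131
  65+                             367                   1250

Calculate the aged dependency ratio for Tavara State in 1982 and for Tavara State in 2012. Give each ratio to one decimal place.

Tavara State in 1982: 8.0
Tavara State in 2012: 11.2

Tavara State in 1982: 367 / 4561 × 100 = 8.0
Tavara State in 2012: 1250 / 11131 × 100 = 11.2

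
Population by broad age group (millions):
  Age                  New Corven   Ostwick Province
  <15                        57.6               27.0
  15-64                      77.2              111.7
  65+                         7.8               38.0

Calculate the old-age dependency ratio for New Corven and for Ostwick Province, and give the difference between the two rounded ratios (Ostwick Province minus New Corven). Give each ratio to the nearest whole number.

New Corven: 7.8 / 77.2 × 100 = 10
Ostwick Province: 38.0 / 111.7 × 100 = 34

New Corven: 10
Ostwick Province: 34
Difference: +24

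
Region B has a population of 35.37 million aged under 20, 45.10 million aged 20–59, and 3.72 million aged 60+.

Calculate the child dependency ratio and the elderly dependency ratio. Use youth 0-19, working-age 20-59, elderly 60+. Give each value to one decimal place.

Youth dependency ratio: 78.4
Old-age dependency ratio: 8.2

Youth dependency ratio = 35.37 / 45.10 × 100 = 78.4
Old-age dependency ratio = 3.72 / 45.10 × 100 = 8.2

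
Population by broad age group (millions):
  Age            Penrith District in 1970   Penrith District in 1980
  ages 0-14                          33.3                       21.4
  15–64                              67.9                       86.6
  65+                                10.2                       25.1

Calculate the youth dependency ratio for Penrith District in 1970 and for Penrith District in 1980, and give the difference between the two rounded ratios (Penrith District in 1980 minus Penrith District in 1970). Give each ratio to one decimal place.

Penrith District in 1970: 33.3 / 67.9 × 100 = 49.0
Penrith District in 1980: 21.4 / 86.6 × 100 = 24.7

Penrith District in 1970: 49.0
Penrith District in 1980: 24.7
Difference: -24.3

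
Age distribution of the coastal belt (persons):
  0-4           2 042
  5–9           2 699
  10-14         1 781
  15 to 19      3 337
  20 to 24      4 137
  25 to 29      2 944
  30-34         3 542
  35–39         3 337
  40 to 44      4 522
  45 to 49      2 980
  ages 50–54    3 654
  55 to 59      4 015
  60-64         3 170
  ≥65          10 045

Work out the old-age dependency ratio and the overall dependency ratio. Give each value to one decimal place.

0–14: 2 042 + 2 699 + 1 781 = 6 522
15–64: 3 337 + 4 137 + 2 944 + 3 542 + 3 337 + 4 522 + 2 980 + 3 654 + 4 015 + 3 170 = 35 638
65+: 10 045
Old-age dependency ratio = 10 045 / 35 638 × 100 = 28.2
Total dependency ratio = (6 522 + 10 045) / 35 638 × 100 = 16 567 / 35 638 × 100 = 46.5

Old-age dependency ratio: 28.2
Total dependency ratio: 46.5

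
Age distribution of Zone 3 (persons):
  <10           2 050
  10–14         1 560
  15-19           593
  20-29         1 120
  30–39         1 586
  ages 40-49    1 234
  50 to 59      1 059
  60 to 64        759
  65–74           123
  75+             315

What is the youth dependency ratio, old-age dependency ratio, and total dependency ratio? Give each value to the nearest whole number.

0–14: 2 050 + 1 560 = 3 610
15–64: 593 + 1 120 + 1 586 + 1 234 + 1 059 + 759 = 6 351
65+: 123 + 315 = 438
Youth dependency ratio = 3 610 / 6 351 × 100 = 57
Old-age dependency ratio = 438 / 6 351 × 100 = 7
Total dependency ratio = (3 610 + 438) / 6 351 × 100 = 4 048 / 6 351 × 100 = 64

Youth dependency ratio: 57
Old-age dependency ratio: 7
Total dependency ratio: 64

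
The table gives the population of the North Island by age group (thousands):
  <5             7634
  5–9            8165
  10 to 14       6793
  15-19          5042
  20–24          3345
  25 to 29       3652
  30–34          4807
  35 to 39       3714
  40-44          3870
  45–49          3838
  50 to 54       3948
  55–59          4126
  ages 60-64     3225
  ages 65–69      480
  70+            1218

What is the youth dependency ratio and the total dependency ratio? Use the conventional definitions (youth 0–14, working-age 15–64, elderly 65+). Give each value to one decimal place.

Youth dependency ratio: 57.1
Total dependency ratio: 61.4

0–14: 7634 + 8165 + 6793 = 22592
15–64: 5042 + 3345 + 3652 + 4807 + 3714 + 3870 + 3838 + 3948 + 4126 + 3225 = 39567
65+: 480 + 1218 = 1698
Youth dependency ratio = 22592 / 39567 × 100 = 57.1
Total dependency ratio = (22592 + 1698) / 39567 × 100 = 24290 / 39567 × 100 = 61.4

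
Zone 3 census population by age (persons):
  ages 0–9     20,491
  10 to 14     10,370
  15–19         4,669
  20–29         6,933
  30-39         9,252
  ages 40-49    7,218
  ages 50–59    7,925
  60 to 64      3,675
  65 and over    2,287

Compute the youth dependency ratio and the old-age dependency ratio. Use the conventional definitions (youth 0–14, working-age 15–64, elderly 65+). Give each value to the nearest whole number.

Youth dependency ratio: 78
Old-age dependency ratio: 6

0–14: 20,491 + 10,370 = 30,861
15–64: 4,669 + 6,933 + 9,252 + 7,218 + 7,925 + 3,675 = 39,672
65+: 2,287
Youth dependency ratio = 30,861 / 39,672 × 100 = 78
Old-age dependency ratio = 2,287 / 39,672 × 100 = 6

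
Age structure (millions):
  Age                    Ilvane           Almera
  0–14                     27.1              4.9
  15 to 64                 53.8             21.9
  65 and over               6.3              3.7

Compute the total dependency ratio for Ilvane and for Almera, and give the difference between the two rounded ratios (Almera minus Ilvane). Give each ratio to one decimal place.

Ilvane: (27.1 + 6.3) / 53.8 × 100 = 33.4 / 53.8 × 100 = 62.1
Almera: (4.9 + 3.7) / 21.9 × 100 = 8.6 / 21.9 × 100 = 39.3

Ilvane: 62.1
Almera: 39.3
Difference: -22.8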